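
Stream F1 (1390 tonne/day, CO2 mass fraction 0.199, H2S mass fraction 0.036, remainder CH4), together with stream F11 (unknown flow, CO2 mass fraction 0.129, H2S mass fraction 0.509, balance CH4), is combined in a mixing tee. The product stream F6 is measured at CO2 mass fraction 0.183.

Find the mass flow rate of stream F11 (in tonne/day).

411.9 tonne/day

Let F11 be the unknown flow. Total out = 1390 + F11.
CO2 balance: 276.61 + 0.129·F11 = 0.183·(1390 + F11)
(0.129 − 0.183)·F11 = 0.183×1390 − 276.61 = -22.24
F11 = -22.24 / -0.054 = 411.85 tonne/day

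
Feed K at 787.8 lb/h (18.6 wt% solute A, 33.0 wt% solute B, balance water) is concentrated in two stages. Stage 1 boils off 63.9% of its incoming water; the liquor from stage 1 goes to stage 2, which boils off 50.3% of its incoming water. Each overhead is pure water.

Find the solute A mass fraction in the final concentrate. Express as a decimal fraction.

0.3085

water in feed = 787.8×0.484 = 381.3 lb/h.
After stage 1: water left = (1−0.639)×381.3 = 137.65; stream total = 544.15 lb/h.
After stage 2: water left = (1−0.503)×137.65 = 68.411; final concentrate = 474.92 lb/h.
solute A fraction = 146.53/474.92 = 0.3085.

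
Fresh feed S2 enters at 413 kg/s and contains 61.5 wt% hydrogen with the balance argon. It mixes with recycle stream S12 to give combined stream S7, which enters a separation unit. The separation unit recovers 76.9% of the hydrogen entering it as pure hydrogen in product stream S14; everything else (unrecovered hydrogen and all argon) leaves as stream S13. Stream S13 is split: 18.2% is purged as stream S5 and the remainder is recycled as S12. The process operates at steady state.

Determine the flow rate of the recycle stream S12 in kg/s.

argon enters only via S2 and leaves only via the purge: 413×0.385 = 0.182×(argon in S13), and the separation unit passes all argon, so argon in S7 = argon in S13 = 873.65 kg/s.
hydrogen in S7: m_A = 413×0.615 + (1−0.182)·(1−0.769)·m_A, so m_A = 254/0.8110 = 313.17 kg/s.
S13 = (1−0.769)×313.17 + 873.65 = 946 kg/s.
Recycle S12 = (1−0.182)×946 = 773.83 kg/s.

773.8 kg/s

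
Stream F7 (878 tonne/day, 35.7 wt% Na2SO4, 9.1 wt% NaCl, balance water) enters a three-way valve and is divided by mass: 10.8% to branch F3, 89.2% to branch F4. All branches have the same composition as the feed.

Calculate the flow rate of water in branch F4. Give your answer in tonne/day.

432.3 tonne/day

Branch F4 total = 0.892×878 = 783.18 tonne/day.
water in F4 = 0.552×783.18 = 432.31 tonne/day.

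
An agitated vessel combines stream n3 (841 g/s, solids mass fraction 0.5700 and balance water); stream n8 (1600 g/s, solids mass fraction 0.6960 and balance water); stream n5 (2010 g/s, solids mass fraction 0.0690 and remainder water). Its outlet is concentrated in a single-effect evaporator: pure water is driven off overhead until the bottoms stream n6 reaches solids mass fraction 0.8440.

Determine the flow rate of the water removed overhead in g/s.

2399 g/s

solids entering = 841×0.570 + 1600×0.696 + 2010×0.069 = 1731.7 g/s.
All solids reports to n6, so n6 = 1731.7/0.844 = 2051.7 g/s.
Total feed = 4451 g/s; overhead = 4451 − 2051.7 = 2399.3 g/s.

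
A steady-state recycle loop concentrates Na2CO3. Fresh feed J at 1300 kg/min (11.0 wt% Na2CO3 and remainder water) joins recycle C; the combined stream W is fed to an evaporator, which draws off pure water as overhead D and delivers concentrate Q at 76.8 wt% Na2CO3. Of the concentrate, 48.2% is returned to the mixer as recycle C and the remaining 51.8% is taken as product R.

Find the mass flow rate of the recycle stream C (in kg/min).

Overall Na2CO3 balance (none leaves overhead): Na2CO3 in fresh feed = Na2CO3 in product, i.e. 1300×0.110 = (1−0.482)·Q·0.768.
Q = 143/(0.768×0.518) = 359.46 kg/min.
Recycle C = 0.482×359.46 = 173.26 kg/min.

173.3 kg/min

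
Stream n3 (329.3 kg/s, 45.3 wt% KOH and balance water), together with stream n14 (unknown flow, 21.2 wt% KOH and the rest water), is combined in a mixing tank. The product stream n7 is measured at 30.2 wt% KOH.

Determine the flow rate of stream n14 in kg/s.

552.5 kg/s

Let n14 be the unknown flow. Total out = 329.3 + n14.
KOH balance: 149.17 + 0.212·n14 = 0.302·(329.3 + n14)
(0.212 − 0.302)·n14 = 0.302×329.3 − 149.17 = -49.724
n14 = -49.724 / -0.090 = 552.49 kg/s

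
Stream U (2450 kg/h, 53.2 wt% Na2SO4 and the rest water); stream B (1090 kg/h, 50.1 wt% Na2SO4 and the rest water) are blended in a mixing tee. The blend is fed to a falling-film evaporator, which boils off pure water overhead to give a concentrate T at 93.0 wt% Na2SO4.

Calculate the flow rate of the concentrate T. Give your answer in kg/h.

Na2SO4 entering = 2450×0.532 + 1090×0.501 = 1849.5 kg/h.
All Na2SO4 reports to T, so T = 1849.5/0.930 = 1988.7 kg/h.

1989 kg/h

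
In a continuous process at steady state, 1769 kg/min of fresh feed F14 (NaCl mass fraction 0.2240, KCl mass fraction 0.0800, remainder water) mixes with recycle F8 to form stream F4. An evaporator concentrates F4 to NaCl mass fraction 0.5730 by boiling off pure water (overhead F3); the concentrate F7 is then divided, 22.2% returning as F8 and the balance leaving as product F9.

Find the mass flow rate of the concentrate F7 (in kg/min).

Overall NaCl balance (none leaves overhead): NaCl in fresh feed = NaCl in product, i.e. 1769×0.224 = (1−0.222)·F7·0.573.
F7 = 396.26/(0.573×0.778) = 888.88 kg/min.

888.9 kg/min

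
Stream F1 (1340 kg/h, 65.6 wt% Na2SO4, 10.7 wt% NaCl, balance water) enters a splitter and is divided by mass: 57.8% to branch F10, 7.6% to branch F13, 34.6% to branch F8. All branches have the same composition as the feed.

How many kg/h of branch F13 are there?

Branch F13 flow = 0.076×1340 = 101.84 kg/h.

101.8 kg/h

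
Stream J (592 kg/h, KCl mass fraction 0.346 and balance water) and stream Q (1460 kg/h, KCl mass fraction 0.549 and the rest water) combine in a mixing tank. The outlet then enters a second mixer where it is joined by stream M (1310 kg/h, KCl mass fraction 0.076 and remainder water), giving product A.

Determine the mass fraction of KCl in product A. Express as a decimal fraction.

Overall, product flow = 3362 kg/h.
KCl in = 592×0.346 + 1460×0.549 + 1310×0.076 = 1105.9 kg/h.
KCl fraction in A = 0.329.

0.329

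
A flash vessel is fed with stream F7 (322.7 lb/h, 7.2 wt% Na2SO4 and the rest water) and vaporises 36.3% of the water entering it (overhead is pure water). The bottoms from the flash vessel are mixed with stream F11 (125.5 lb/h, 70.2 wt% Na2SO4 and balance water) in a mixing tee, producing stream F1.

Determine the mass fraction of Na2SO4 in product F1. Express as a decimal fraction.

Vapour removed = 0.363×0.928×322.7 = 108.71 lb/h; concentrate = 213.99 lb/h.
Na2SO4 reaching the mixer = 23.234 (from concentrate) + 125.5×0.702 = 111.34 lb/h.
Product flow = 213.99 + 125.5 = 339.49 lb/h; Na2SO4 fraction = 0.328.

0.328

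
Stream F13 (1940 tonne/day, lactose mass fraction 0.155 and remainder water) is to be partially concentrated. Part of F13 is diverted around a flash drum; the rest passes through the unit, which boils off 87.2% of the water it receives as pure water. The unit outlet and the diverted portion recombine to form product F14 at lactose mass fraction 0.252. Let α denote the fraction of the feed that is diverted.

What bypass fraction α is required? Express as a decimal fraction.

0.478

All 1940×0.155 = 300.7 tonne/day of lactose reaches F14, so F14 = 300.7/0.252 = 1193.3 tonne/day and vapour = 746.75 tonne/day.
The evaporator receives (1−α)·1940 of feed at 0.845 water and removes 0.872 of that water:
0.872×0.845×(1−α)×1940 = 746.75
(1−α) = 746.75/1429.5 = 0.5224;  α = 0.4776.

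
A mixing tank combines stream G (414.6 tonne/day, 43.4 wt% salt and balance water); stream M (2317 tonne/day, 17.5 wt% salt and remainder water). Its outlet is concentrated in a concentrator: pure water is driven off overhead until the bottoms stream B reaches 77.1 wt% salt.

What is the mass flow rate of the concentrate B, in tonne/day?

759.3 tonne/day

salt entering = 414.6×0.434 + 2317×0.175 = 585.41 tonne/day.
All salt reports to B, so B = 585.41/0.771 = 759.29 tonne/day.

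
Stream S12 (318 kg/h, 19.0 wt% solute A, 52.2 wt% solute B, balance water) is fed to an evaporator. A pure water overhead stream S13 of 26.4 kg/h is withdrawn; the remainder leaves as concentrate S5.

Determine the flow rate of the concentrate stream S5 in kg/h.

Concentrate = 318 − 26.4 = 291.6 kg/h.

291.6 kg/h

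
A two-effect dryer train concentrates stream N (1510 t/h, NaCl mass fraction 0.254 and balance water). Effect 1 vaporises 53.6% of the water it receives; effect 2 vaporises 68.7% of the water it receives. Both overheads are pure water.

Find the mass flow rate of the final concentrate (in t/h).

water in feed = 1510×0.746 = 1126.5 t/h.
After stage 1: water left = (1−0.536)×1126.5 = 522.68; stream total = 906.22 t/h.
After stage 2: water left = (1−0.687)×522.68 = 163.6; final concentrate = 547.14 t/h.

547.1 t/h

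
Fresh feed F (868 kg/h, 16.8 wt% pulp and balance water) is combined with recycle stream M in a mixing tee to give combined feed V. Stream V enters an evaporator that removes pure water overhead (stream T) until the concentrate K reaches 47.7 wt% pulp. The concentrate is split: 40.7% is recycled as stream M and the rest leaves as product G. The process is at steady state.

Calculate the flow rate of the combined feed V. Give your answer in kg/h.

1078 kg/h

Overall pulp balance (none leaves overhead): pulp in fresh feed = pulp in product, i.e. 868×0.168 = (1−0.407)·K·0.477.
K = 145.82/(0.477×0.593) = 515.53 kg/h.
Recycle M = 0.407×515.53 = 209.82 kg/h.
Combined feed V = 868 + 209.82 = 1077.8 kg/h.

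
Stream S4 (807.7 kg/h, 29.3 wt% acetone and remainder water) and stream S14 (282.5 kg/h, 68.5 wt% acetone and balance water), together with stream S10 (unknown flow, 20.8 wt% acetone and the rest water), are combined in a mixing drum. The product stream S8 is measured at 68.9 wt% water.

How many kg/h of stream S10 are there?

884.6 kg/h

Let S10 be the unknown flow. Total out = 1090.2 + S10.
water balance: 660.03 + 0.792·S10 = 0.689·(1090.2 + S10)
(0.792 − 0.689)·S10 = 0.689×1090.2 − 660.03 = 91.116
S10 = 91.116 / 0.103 = 884.63 kg/h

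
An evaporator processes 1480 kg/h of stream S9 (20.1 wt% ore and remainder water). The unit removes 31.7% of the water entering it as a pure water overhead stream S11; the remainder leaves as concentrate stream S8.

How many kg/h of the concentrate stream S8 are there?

1105 kg/h

water entering = 1480×0.799 = 1182.5 kg/h; overhead removed = 0.317×1182.5 = 374.86 kg/h.
Concentrate = 1480 − 374.86 = 1105.1 kg/h.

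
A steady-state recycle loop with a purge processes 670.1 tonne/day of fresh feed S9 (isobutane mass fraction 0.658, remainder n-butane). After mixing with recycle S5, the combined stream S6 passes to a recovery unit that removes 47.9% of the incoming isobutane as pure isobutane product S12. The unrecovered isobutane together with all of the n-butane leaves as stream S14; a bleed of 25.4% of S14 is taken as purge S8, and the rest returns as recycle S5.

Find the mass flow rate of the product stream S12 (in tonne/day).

345.5 tonne/day

isobutane in S6: m_A = 670.1×0.658 + (1−0.254)·(1−0.479)·m_A, so m_A = 440.93/0.6113 = 721.25 tonne/day.
Product S12 = 0.479×721.25 = 345.48 tonne/day.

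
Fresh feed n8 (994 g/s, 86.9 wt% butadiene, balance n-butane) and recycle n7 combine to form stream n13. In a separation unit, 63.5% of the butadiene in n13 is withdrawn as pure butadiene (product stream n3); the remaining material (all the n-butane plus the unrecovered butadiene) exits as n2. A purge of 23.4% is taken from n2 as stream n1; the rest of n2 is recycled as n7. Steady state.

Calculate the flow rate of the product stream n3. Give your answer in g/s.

butadiene in n13: m_A = 994×0.869 + (1−0.234)·(1−0.635)·m_A, so m_A = 863.79/0.7204 = 1199 g/s.
Product n3 = 0.635×1199 = 761.38 g/s.

761.4 g/s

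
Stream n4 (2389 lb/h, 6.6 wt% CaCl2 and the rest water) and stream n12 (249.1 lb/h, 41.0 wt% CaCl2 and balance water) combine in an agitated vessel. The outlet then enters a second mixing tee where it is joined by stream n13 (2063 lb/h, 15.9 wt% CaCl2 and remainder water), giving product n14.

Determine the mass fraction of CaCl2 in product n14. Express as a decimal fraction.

Overall, product flow = 4701.1 lb/h.
CaCl2 in = 2389×0.066 + 249.1×0.410 + 2063×0.159 = 587.82 lb/h.
CaCl2 fraction in n14 = 0.125.

0.125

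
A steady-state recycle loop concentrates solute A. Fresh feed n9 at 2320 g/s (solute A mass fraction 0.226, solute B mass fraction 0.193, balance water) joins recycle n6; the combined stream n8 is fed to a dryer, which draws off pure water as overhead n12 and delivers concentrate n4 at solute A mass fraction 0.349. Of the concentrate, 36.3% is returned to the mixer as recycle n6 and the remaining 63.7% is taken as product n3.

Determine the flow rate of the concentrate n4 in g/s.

2358 g/s

Overall solute A balance (none leaves overhead): solute A in fresh feed = solute A in product, i.e. 2320×0.226 = (1−0.363)·n4·0.349.
n4 = 524.32/(0.349×0.637) = 2358.5 g/s.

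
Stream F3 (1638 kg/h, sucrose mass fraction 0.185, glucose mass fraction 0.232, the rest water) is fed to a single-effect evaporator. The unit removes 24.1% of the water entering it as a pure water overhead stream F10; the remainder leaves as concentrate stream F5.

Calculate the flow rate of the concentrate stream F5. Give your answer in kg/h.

water entering = 1638×0.583 = 954.95 kg/h; overhead removed = 0.241×954.95 = 230.14 kg/h.
Concentrate = 1638 − 230.14 = 1407.9 kg/h.

1408 kg/h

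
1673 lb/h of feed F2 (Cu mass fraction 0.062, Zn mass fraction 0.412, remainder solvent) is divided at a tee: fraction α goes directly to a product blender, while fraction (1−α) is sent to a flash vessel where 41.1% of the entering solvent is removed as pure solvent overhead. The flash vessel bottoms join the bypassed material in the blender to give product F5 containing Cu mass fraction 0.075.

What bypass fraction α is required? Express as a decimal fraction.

All 1673×0.062 = 103.73 lb/h of Cu reaches F5, so F5 = 103.73/0.075 = 1383 lb/h and vapour = 289.99 lb/h.
The evaporator receives (1−α)·1673 of feed at 0.526 solvent and removes 0.411 of that solvent:
0.411×0.526×(1−α)×1673 = 289.99
(1−α) = 289.99/361.68 = 0.8018;  α = 0.1982.

0.198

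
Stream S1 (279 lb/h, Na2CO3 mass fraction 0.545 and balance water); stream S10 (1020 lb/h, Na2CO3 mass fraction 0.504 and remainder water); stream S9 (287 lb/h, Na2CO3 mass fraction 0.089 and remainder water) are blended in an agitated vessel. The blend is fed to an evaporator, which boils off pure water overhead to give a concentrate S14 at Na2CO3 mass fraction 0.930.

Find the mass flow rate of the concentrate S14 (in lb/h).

Na2CO3 entering = 279×0.545 + 1020×0.504 + 287×0.089 = 691.68 lb/h.
All Na2CO3 reports to S14, so S14 = 691.68/0.930 = 743.74 lb/h.

743.7 lb/h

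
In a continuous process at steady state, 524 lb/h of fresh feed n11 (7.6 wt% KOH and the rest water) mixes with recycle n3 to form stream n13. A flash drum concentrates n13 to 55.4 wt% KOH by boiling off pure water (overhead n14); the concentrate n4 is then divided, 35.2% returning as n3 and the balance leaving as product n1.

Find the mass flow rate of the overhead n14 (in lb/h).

Overall KOH balance (none leaves overhead): KOH in fresh feed = KOH in product, i.e. 524×0.076 = (1−0.352)·n4·0.554.
n4 = 39.824/(0.554×0.648) = 110.93 lb/h.
Recycle n3 = 0.352×110.93 = 39.048 lb/h.
Combined feed n13 = 524 + 39.048 = 563.05 lb/h.
Overhead n14 = n13 − n4 = 563.05 − 110.93 = 452.12 lb/h.

452.1 lb/h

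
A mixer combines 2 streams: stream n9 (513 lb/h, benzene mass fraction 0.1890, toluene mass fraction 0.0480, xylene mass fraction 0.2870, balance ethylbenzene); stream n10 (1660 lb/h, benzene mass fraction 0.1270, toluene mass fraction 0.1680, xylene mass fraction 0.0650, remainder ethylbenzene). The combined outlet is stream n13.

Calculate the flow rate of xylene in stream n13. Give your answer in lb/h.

xylene out = xylene in = 513×0.287 + 1660×0.065 = 255.13 lb/h.

255.1 lb/h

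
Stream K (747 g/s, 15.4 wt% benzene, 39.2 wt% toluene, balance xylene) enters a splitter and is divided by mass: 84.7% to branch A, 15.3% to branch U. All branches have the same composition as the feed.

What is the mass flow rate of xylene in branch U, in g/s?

Branch U total = 0.153×747 = 114.29 g/s.
xylene in U = 0.454×114.29 = 51.888 g/s.

51.89 g/s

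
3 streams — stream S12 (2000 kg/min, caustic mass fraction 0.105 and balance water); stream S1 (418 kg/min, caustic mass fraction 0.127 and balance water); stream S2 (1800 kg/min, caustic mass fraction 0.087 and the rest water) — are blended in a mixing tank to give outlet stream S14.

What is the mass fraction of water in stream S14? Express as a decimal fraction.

0.901

Total flow out = 2000 + 418 + 1800 = 4218 kg/min.
water in = 2000×0.895 + 418×0.873 + 1800×0.913 = 3798.3 kg/min.
water mass fraction in S14 = 3798.3/4218 = 0.901.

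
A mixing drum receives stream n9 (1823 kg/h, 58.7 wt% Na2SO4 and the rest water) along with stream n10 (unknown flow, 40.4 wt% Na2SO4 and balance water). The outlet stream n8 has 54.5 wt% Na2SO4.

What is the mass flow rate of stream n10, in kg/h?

Let n10 be the unknown flow. Total out = 1823 + n10.
Na2SO4 balance: 1070.1 + 0.404·n10 = 0.545·(1823 + n10)
(0.404 − 0.545)·n10 = 0.545×1823 − 1070.1 = -76.566
n10 = -76.566 / -0.141 = 543.02 kg/h

543 kg/h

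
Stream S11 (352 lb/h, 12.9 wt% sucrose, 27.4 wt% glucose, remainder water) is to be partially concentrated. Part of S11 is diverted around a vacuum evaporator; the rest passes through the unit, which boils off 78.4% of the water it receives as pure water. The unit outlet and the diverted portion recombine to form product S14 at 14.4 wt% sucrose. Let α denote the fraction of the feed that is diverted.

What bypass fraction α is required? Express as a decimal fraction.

0.777

All 352×0.129 = 45.408 lb/h of sucrose reaches S14, so S14 = 45.408/0.144 = 315.33 lb/h and vapour = 36.667 lb/h.
The evaporator receives (1−α)·352 of feed at 0.597 water and removes 0.784 of that water:
0.784×0.597×(1−α)×352 = 36.667
(1−α) = 36.667/164.75 = 0.2226;  α = 0.7774.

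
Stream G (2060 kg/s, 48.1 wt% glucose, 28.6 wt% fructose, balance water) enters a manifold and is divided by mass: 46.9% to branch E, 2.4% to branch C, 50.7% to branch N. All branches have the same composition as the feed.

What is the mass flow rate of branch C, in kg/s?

Branch C flow = 0.024×2060 = 49.44 kg/s.

49.44 kg/s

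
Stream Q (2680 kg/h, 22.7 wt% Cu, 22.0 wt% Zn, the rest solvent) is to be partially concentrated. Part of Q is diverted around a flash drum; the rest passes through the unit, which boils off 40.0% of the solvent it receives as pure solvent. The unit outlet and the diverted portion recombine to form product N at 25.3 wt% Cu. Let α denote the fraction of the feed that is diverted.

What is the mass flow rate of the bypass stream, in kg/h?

1435 kg/h

All 2680×0.227 = 608.36 kg/h of Cu reaches N, so N = 608.36/0.253 = 2404.6 kg/h and vapour = 275.42 kg/h.
The evaporator receives (1−α)·2680 of feed at 0.553 solvent and removes 0.400 of that solvent:
0.400×0.553×(1−α)×2680 = 275.42
(1−α) = 275.42/592.82 = 0.4646;  α = 0.5354.
Bypass flow = 0.5354×2680 = 1434.9 kg/h.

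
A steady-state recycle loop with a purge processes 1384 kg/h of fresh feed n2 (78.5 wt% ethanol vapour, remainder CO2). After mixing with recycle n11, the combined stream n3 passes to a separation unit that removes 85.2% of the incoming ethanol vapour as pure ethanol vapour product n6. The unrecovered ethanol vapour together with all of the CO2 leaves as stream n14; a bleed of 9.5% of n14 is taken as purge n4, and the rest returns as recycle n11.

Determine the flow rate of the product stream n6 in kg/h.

1069 kg/h

ethanol vapour in n3: m_A = 1384×0.785 + (1−0.095)·(1−0.852)·m_A, so m_A = 1086.4/0.8661 = 1254.5 kg/h.
Product n6 = 0.852×1254.5 = 1068.8 kg/h.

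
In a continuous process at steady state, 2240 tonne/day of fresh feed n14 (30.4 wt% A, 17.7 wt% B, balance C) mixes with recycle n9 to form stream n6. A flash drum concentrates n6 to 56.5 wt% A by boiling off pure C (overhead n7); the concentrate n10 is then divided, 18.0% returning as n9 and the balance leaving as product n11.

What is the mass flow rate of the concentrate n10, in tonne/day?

Overall A balance (none leaves overhead): A in fresh feed = A in product, i.e. 2240×0.304 = (1−0.180)·n10·0.565.
n10 = 680.96/(0.565×0.820) = 1469.8 tonne/day.

1470 tonne/day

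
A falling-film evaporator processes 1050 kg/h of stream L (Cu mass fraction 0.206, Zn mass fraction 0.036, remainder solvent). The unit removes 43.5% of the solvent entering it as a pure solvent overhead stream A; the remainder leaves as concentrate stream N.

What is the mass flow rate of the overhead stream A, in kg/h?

346.2 kg/h

solvent entering = 1050×0.758 = 795.9 kg/h; overhead removed = 0.435×795.9 = 346.22 kg/h.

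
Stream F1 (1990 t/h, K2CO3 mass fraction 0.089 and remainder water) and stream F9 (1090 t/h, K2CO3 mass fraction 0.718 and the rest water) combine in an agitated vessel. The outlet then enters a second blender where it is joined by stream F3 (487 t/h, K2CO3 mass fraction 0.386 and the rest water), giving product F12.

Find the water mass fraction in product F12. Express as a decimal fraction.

0.678

Overall, product flow = 3567 t/h.
water in = 1990×0.911 + 1090×0.282 + 487×0.614 = 2419.3 t/h.
water fraction in F12 = 0.678.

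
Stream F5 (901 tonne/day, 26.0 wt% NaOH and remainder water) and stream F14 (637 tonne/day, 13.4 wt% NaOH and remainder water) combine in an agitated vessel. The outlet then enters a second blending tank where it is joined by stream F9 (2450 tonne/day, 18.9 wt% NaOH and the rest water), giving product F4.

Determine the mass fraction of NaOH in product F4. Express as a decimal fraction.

0.196

Overall, product flow = 3988 tonne/day.
NaOH in = 901×0.260 + 637×0.134 + 2450×0.189 = 782.67 tonne/day.
NaOH fraction in F4 = 0.196.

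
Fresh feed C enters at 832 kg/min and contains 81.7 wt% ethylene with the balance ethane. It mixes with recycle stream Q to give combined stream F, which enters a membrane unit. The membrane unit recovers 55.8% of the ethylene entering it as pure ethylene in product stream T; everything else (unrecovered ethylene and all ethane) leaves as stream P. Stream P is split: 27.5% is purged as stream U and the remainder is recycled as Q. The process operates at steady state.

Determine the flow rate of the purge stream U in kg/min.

273.8 kg/min

ethane enters only via C and leaves only via the purge: 832×0.183 = 0.275×(ethane in P), and the membrane unit passes all ethane, so ethane in F = ethane in P = 553.66 kg/min.
ethylene in F: m_A = 832×0.817 + (1−0.275)·(1−0.558)·m_A, so m_A = 679.74/0.6796 = 1000.3 kg/min.
P = (1−0.558)×1000.3 + 553.66 = 995.78 kg/min.
Purge U = 0.275×995.78 = 273.84 kg/min.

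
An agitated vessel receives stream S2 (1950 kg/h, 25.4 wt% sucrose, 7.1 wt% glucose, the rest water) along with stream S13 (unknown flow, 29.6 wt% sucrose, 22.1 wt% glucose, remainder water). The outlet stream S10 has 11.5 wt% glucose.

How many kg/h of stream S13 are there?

809.4 kg/h

Let S13 be the unknown flow. Total out = 1950 + S13.
glucose balance: 138.45 + 0.221·S13 = 0.115·(1950 + S13)
(0.221 − 0.115)·S13 = 0.115×1950 − 138.45 = 85.8
S13 = 85.8 / 0.106 = 809.43 kg/h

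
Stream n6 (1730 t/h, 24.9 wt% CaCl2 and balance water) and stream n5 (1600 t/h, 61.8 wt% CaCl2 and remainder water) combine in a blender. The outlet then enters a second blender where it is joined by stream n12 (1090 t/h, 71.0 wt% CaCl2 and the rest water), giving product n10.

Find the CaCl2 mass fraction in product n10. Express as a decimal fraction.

0.496

Overall, product flow = 4420 t/h.
CaCl2 in = 1730×0.249 + 1600×0.618 + 1090×0.710 = 2193.5 t/h.
CaCl2 fraction in n10 = 0.496.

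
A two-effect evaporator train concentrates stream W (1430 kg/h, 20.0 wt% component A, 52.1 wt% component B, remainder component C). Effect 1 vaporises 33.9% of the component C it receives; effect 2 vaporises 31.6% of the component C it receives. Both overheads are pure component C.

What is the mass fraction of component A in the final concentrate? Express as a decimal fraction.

component C in feed = 1430×0.279 = 398.97 kg/h.
After stage 1: component C left = (1−0.339)×398.97 = 263.72; stream total = 1294.7 kg/h.
After stage 2: component C left = (1−0.316)×263.72 = 180.38; final concentrate = 1211.4 kg/h.
component A fraction = 286/1211.4 = 0.236.

0.236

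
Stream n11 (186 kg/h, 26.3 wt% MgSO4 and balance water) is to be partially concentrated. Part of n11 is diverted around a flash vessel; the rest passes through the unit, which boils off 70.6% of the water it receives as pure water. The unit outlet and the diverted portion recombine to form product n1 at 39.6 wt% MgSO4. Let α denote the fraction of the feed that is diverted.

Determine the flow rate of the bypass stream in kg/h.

All 186×0.263 = 48.918 kg/h of MgSO4 reaches n1, so n1 = 48.918/0.396 = 123.53 kg/h and vapour = 62.47 kg/h.
The evaporator receives (1−α)·186 of feed at 0.737 water and removes 0.706 of that water:
0.706×0.737×(1−α)×186 = 62.47
(1−α) = 62.47/96.78 = 0.6455;  α = 0.3545.
Bypass flow = 0.3545×186 = 65.94 kg/h.

65.94 kg/h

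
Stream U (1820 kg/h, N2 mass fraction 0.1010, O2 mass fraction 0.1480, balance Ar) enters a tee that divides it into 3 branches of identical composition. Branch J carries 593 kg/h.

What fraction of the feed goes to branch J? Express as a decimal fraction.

0.326

Fraction to J = 593/1820 = 0.3258.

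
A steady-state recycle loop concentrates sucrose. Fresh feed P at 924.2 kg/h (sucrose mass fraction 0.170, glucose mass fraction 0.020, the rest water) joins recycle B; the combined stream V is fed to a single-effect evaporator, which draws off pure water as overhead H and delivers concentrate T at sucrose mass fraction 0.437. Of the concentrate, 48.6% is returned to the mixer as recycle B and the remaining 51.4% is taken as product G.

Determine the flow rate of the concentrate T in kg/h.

Overall sucrose balance (none leaves overhead): sucrose in fresh feed = sucrose in product, i.e. 924.2×0.170 = (1−0.486)·T·0.437.
T = 157.11/(0.437×0.514) = 699.47 kg/h.

699.5 kg/h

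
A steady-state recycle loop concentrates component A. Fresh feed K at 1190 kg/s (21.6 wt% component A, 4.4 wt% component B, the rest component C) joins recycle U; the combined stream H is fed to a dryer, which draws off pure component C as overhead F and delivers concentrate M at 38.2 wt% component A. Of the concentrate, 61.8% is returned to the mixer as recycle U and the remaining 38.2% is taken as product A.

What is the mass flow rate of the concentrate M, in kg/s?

Overall component A balance (none leaves overhead): component A in fresh feed = component A in product, i.e. 1190×0.216 = (1−0.618)·M·0.382.
M = 257.04/(0.382×0.382) = 1761.5 kg/s.

1761 kg/s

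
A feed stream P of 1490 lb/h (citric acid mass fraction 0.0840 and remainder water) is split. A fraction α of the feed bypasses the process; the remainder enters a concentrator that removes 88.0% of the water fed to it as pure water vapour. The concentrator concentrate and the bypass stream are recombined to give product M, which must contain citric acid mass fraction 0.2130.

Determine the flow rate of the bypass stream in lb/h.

370.5 lb/h

All 1490×0.084 = 125.16 lb/h of citric acid reaches M, so M = 125.16/0.213 = 587.61 lb/h and vapour = 902.39 lb/h.
The evaporator receives (1−α)·1490 of feed at 0.916 water and removes 0.880 of that water:
0.880×0.916×(1−α)×1490 = 902.39
(1−α) = 902.39/1201.1 = 0.7513;  α = 0.2487.
Bypass flow = 0.2487×1490 = 370.52 lb/h.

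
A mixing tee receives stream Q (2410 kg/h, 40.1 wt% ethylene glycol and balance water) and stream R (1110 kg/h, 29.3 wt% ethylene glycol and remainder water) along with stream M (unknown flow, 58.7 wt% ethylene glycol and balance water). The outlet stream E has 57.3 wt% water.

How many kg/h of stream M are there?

1321 kg/h

Let M be the unknown flow. Total out = 3520 + M.
water balance: 2228.4 + 0.413·M = 0.573·(3520 + M)
(0.413 − 0.573)·M = 0.573×3520 − 2228.4 = -211.4
M = -211.4 / -0.160 = 1321.2 kg/h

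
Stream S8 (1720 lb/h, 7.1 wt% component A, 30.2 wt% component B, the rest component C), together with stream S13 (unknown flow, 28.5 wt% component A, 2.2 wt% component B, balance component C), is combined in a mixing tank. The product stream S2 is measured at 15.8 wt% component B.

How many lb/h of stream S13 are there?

Let S13 be the unknown flow. Total out = 1720 + S13.
component B balance: 519.44 + 0.022·S13 = 0.158·(1720 + S13)
(0.022 − 0.158)·S13 = 0.158×1720 − 519.44 = -247.68
S13 = -247.68 / -0.136 = 1821.2 lb/h

1821 lb/h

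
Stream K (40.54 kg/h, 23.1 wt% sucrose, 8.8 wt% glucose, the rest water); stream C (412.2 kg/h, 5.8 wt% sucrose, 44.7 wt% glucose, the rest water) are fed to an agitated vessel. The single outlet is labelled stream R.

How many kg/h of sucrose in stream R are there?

33.27 kg/h

sucrose out = sucrose in = 40.54×0.231 + 412.2×0.058 = 33.272 kg/h.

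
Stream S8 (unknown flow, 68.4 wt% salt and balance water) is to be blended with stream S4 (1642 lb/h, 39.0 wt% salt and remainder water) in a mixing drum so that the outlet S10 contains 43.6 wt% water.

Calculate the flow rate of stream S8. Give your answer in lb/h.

2381 lb/h

Let S8 be the unknown flow. Total out = 1642 + S8.
water balance: 1001.6 + 0.316·S8 = 0.436·(1642 + S8)
(0.316 − 0.436)·S8 = 0.436×1642 − 1001.6 = -285.71
S8 = -285.71 / -0.120 = 2380.9 lb/h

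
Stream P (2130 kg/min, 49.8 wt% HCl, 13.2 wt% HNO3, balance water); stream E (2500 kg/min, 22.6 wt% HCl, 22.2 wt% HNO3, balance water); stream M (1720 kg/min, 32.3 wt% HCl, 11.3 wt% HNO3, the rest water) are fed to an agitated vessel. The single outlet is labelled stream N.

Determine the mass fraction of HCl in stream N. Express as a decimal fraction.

Total flow out = 2130 + 2500 + 1720 = 6350 kg/min.
HCl in = 2130×0.498 + 2500×0.226 + 1720×0.323 = 2181.3 kg/min.
HCl mass fraction in N = 2181.3/6350 = 0.344.

0.344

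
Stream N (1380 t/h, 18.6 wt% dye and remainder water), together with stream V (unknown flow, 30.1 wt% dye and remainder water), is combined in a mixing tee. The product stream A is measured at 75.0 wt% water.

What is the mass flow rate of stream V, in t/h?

Let V be the unknown flow. Total out = 1380 + V.
water balance: 1123.3 + 0.699·V = 0.750·(1380 + V)
(0.699 − 0.750)·V = 0.750×1380 − 1123.3 = -88.32
V = -88.32 / -0.051 = 1731.8 t/h

1732 t/h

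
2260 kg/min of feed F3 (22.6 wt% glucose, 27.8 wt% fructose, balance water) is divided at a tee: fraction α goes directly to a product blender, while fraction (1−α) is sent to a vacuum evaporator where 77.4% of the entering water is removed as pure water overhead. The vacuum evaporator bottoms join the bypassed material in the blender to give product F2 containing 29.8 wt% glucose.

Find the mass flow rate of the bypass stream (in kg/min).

837.7 kg/min

All 2260×0.226 = 510.76 kg/min of glucose reaches F2, so F2 = 510.76/0.298 = 1714 kg/min and vapour = 546.04 kg/min.
The evaporator receives (1−α)·2260 of feed at 0.496 water and removes 0.774 of that water:
0.774×0.496×(1−α)×2260 = 546.04
(1−α) = 546.04/867.62 = 0.6294;  α = 0.3706.
Bypass flow = 0.3706×2260 = 837.66 kg/min.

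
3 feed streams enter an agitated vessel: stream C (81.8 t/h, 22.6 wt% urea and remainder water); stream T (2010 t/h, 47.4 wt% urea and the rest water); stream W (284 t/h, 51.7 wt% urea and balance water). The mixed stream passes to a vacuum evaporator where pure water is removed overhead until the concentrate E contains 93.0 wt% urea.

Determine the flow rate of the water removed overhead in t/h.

1174 t/h

urea entering = 81.8×0.226 + 2010×0.474 + 284×0.517 = 1118.1 t/h.
All urea reports to E, so E = 1118.1/0.930 = 1202.2 t/h.
Total feed = 2375.8 t/h; overhead = 2375.8 − 1202.2 = 1173.6 t/h.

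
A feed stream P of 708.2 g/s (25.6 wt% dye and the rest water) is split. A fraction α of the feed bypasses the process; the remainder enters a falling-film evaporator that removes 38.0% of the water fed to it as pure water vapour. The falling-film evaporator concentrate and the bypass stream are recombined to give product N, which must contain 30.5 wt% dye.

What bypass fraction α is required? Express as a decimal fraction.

0.432

All 708.2×0.256 = 181.3 g/s of dye reaches N, so N = 181.3/0.305 = 594.42 g/s and vapour = 113.78 g/s.
The evaporator receives (1−α)·708.2 of feed at 0.744 water and removes 0.380 of that water:
0.380×0.744×(1−α)×708.2 = 113.78
(1−α) = 113.78/200.22 = 0.5683;  α = 0.4317.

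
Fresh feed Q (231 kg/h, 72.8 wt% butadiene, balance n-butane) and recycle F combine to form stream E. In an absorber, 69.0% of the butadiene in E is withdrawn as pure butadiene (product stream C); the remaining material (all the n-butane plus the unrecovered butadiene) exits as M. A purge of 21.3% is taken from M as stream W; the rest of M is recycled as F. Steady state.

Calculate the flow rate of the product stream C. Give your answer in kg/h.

butadiene in E: m_A = 231×0.728 + (1−0.213)·(1−0.690)·m_A, so m_A = 168.17/0.7560 = 222.44 kg/h.
Product C = 0.690×222.44 = 153.48 kg/h.

153.5 kg/h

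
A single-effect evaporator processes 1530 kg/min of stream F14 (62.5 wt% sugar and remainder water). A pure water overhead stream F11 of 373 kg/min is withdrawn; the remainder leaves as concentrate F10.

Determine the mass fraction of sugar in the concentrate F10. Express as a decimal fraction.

0.826

sugar is not removed: 1530×0.625 = 956.25 kg/min of sugar enters F10.
Concentrate = 1530 − 373 = 1157 kg/min.
Mass fraction = 956.25/1157 = 0.826.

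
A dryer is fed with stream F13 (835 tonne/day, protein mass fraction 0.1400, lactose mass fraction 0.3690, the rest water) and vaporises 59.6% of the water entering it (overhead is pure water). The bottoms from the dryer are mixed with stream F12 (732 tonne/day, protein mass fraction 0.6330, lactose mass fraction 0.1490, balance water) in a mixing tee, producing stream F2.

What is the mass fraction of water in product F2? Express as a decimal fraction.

Vapour removed = 0.596×0.491×835 = 244.35 tonne/day; concentrate = 590.65 tonne/day.
water reaching the mixer = 165.63 (from concentrate) + 732×0.218 = 325.21 tonne/day.
Product flow = 590.65 + 732 = 1322.6 tonne/day; water fraction = 0.2459.

0.2459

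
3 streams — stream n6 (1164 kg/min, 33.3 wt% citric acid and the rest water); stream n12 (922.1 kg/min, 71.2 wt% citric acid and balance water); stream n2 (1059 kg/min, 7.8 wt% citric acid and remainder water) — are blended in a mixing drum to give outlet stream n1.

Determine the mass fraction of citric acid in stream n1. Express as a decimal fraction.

Total flow out = 1164 + 922.1 + 1059 = 3145.1 kg/min.
citric acid in = 1164×0.333 + 922.1×0.712 + 1059×0.078 = 1126.7 kg/min.
citric acid mass fraction in n1 = 1126.7/3145.1 = 0.358.

0.358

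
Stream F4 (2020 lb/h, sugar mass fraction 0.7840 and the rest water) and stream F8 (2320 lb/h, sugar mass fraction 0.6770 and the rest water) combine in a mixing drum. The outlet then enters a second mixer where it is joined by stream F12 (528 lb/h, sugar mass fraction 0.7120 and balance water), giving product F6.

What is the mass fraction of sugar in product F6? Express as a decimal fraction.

Overall, product flow = 4868 lb/h.
sugar in = 2020×0.784 + 2320×0.677 + 528×0.712 = 3530.3 lb/h.
sugar fraction in F6 = 0.7252.

0.7252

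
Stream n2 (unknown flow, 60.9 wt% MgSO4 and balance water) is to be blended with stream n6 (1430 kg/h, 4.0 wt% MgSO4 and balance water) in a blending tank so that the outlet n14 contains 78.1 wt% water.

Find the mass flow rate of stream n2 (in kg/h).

656.3 kg/h

Let n2 be the unknown flow. Total out = 1430 + n2.
water balance: 1372.8 + 0.391·n2 = 0.781·(1430 + n2)
(0.391 − 0.781)·n2 = 0.781×1430 − 1372.8 = -255.97
n2 = -255.97 / -0.390 = 656.33 kg/h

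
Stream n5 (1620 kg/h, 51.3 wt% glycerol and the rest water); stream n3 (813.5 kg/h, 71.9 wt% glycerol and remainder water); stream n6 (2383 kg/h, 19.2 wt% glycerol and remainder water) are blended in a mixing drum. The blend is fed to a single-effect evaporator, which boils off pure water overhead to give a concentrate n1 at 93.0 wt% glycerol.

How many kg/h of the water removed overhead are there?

glycerol entering = 1620×0.513 + 813.5×0.719 + 2383×0.192 = 1873.5 kg/h.
All glycerol reports to n1, so n1 = 1873.5/0.930 = 2014.5 kg/h.
Total feed = 4816.5 kg/h; overhead = 4816.5 − 2014.5 = 2802 kg/h.

2802 kg/h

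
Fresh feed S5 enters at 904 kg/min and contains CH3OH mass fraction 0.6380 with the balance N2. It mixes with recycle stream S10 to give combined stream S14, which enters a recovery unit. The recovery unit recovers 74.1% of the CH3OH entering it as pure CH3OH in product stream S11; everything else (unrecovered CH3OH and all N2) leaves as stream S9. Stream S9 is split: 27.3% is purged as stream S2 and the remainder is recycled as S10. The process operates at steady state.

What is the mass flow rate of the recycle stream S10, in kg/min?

1005 kg/min

N2 enters only via S5 and leaves only via the purge: 904×0.362 = 0.273×(N2 in S9), and the recovery unit passes all N2, so N2 in S14 = N2 in S9 = 1198.7 kg/min.
CH3OH in S14: m_A = 904×0.638 + (1−0.273)·(1−0.741)·m_A, so m_A = 576.75/0.8117 = 710.54 kg/min.
S9 = (1−0.741)×710.54 + 1198.7 = 1382.7 kg/min.
Recycle S10 = (1−0.273)×1382.7 = 1005.3 kg/min.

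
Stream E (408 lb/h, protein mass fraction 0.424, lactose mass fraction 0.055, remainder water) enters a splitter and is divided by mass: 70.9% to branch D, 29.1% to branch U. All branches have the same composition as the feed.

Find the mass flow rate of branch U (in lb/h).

118.7 lb/h

Branch U flow = 0.291×408 = 118.73 lb/h.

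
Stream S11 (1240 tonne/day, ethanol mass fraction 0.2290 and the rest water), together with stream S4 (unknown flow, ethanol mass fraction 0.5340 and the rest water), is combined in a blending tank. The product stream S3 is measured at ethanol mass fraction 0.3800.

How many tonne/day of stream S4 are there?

1216 tonne/day

Let S4 be the unknown flow. Total out = 1240 + S4.
ethanol balance: 283.96 + 0.534·S4 = 0.380·(1240 + S4)
(0.534 − 0.380)·S4 = 0.380×1240 − 283.96 = 187.24
S4 = 187.24 / 0.154 = 1215.8 tonne/day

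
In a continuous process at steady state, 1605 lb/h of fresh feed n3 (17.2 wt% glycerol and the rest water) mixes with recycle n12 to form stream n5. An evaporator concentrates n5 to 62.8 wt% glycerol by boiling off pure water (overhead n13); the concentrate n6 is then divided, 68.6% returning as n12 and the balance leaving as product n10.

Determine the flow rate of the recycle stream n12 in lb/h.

Overall glycerol balance (none leaves overhead): glycerol in fresh feed = glycerol in product, i.e. 1605×0.172 = (1−0.686)·n6·0.628.
n6 = 276.06/(0.628×0.314) = 1400 lb/h.
Recycle n12 = 0.686×1400 = 960.37 lb/h.

960.4 lb/h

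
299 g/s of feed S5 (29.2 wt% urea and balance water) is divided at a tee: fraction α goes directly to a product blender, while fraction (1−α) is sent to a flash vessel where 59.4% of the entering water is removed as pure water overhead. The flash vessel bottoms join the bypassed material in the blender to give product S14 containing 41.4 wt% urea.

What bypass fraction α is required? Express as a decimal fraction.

All 299×0.292 = 87.308 g/s of urea reaches S14, so S14 = 87.308/0.414 = 210.89 g/s and vapour = 88.111 g/s.
The evaporator receives (1−α)·299 of feed at 0.708 water and removes 0.594 of that water:
0.594×0.708×(1−α)×299 = 88.111
(1−α) = 88.111/125.75 = 0.7007;  α = 0.2993.

0.299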